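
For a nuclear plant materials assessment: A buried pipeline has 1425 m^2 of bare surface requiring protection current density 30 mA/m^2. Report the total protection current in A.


I = area * current density, then convert mA → A (÷1000)
I = 1425 * 30 / 1000 = 42.75 A

42.75 A


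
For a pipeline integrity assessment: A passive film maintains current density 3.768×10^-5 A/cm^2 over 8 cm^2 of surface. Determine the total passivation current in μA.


I = i_pass * A, then convert A → μA (×10^6)
I = 3.768×10^-5 * 8 * 10^6 = 301.44 μA

301.44 μA


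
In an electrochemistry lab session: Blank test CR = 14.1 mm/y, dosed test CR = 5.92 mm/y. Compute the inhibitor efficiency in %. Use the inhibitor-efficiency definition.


Apply the inhibitor-efficiency definition: IE = (CR_blank − CR_inh)/CR_blank × 100
IE = (14.1 − 5.92) / 14.1 × 100
IE = 8.18 / 14.1 × 100 = 58.0 %

58.0 %


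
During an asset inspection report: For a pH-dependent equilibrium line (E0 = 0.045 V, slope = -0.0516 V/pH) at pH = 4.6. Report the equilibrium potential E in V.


Apply the Pourbaix line equation: E = E0 + slope*pH
E = 0.045 + (-0.0516)*4.6 = 0.045 + (-0.23736) = -0.19236 V
Rounded to 3 decimal places: E = -0.192 V

-0.192 V


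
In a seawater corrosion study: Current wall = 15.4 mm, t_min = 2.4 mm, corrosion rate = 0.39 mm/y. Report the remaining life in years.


Apply the remaining-life relation: RL = (t_current − t_min) / CR
RL = (15.4 − 2.4) / 0.39 = 13.0 / 0.39 = 33.3 years

33.3 years


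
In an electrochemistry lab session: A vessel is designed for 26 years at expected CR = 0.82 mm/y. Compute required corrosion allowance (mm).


Corrosion allowance = CR × design life
CA = 0.82 * 26 = 21.32 mm

21.32 mm


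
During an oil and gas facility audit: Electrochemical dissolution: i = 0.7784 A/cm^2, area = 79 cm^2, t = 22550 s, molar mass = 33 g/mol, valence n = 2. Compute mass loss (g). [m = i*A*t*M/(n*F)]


Apply Faraday's law: m = i*A*t*M / (n*F)
Total charge passed Q = i*A*t = 0.7784*79*22550 = 1386680.68 C
m = Q*M/(n*F) = 1386680.68*33/(2*96485) = 237.138 g

237.138 g


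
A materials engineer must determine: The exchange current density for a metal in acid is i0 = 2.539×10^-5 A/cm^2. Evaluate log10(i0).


i0 = 2.539×10^-5 A/cm^2
log10(i0) = -4.595

-4.595


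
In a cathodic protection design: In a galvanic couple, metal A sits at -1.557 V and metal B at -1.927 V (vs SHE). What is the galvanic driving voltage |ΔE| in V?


Driving voltage is the absolute potential difference.
|ΔE| = |-1.557 − (-1.927)| = 0.37 V

0.37 V


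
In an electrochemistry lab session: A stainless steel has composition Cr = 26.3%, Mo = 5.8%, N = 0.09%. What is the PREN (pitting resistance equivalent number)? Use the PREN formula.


Apply the PREN formula: PREN = Cr + 3.3*Mo + 16*N
PREN = 26.3 + 3.3*5.8 + 16*0.09
PREN = 26.3 + 19.14 + 1.44 = 46.88

46.88


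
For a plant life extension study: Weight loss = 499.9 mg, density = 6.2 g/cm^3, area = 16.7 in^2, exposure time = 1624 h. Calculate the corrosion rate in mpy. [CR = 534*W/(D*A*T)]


Apply the mpy weight-loss relation: CR = 534 * W / (D * A * T)
Numerator: 534 * 499.9 = 266946.6
Denominator: 6.2 * 16.7 * 1624 = 168148.96
CR = 266946.6 / 168148.96 = 1.5876 mpy

1.5876 mpy


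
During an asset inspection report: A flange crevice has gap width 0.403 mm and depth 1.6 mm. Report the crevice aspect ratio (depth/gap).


Aspect ratio = depth / gap
Ratio = 1.6 / 0.403 = 4.0

4.0


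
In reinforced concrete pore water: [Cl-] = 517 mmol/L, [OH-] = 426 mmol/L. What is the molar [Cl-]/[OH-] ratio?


Threshold parameter = [Cl-] / [OH-] (molar basis; both in mmol/L, so units cancel)
Ratio = 517 / 426 = 1.21

1.21


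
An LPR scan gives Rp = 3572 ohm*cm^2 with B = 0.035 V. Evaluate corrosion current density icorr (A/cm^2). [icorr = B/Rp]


Apply the Stern-Geary relation: icorr = B / Rp
icorr = 0.035 / 3572 = 9.798×10^-6 A/cm^2

9.798×10^-6 A/cm^2


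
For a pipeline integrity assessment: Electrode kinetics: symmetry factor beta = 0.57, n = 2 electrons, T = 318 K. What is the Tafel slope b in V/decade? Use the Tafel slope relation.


Apply the Tafel slope relation: b = 2.303*R*T/(beta*n*F)
Numerator: 2.303 * 8.314 * 318 = 6088.79
Denominator: 0.57 * 2 * 96485 = 109992.9
b = 6088.79 / 109992.9 = 0.0554 V/decade

0.0554 V/decade


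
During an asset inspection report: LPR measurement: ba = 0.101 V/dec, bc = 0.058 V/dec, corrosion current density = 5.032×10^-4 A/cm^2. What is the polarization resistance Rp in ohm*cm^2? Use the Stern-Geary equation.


Apply the Stern-Geary equation: Rp = ba*bc / (2.303*icorr*(ba+bc))
ba*bc = 0.101*0.058 = 0.005858
ba+bc = 0.159; 2.303*icorr*(ba+bc) = 2.303*5.032×10^-4*0.159 = 1.8426027×10^-4
Rp = 0.005858 / 1.8426027×10^-4 = 31.79 ohm*cm^2

31.79 ohm*cm^2


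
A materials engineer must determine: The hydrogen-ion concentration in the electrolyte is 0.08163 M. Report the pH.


pH = −log10[H+]
pH = −log10(0.08163) = 1.09

1.09


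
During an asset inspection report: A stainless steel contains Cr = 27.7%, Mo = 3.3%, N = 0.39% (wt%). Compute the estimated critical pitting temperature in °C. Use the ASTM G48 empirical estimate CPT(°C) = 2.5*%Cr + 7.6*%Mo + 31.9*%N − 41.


Apply the ASTM G48 empirical CPT estimate: CPT(°C) = 2.5*%Cr + 7.6*%Mo + 31.9*%N − 41
2.5*27.7 = 69.25; 7.6*3.3 = 25.08; 31.9*0.39 = 12.441
CPT = 69.25 + 25.08 + 12.441 − 41 = 65.771 °C
Rounded to 0.1 °C: CPT ≈ 65.8 °C

65.8 °C


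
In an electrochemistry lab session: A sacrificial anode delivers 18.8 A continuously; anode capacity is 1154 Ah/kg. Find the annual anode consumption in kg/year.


Annual consumption = current * hours per year / capacity
Rate = 18.8 * 8760 / 1154 = 142.7 kg/year

142.7 kg/year


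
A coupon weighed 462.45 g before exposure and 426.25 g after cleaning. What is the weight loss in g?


Weight loss = initial − final
WL = 462.45 − 426.25 = 36.2 g

36.2 g


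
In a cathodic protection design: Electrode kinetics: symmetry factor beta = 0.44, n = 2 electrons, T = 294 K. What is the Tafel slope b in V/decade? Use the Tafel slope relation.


Apply the Tafel slope relation: b = 2.303*R*T/(beta*n*F)
Numerator: 2.303 * 8.314 * 294 = 5629.26
Denominator: 0.44 * 2 * 96485 = 84906.8
b = 5629.26 / 84906.8 = 0.0663 V/decade

0.0663 V/decade


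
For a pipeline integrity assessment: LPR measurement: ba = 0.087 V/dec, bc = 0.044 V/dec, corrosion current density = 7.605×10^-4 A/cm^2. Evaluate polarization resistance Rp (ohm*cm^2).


Apply the Stern-Geary equation: Rp = ba*bc / (2.303*icorr*(ba+bc))
ba*bc = 0.087*0.044 = 0.003828
ba+bc = 0.131; 2.303*icorr*(ba+bc) = 2.303*7.605×10^-4*0.131 = 2.2943753×10^-4
Rp = 0.003828 / 2.2943753×10^-4 = 16.68 ohm*cm^2

16.68 ohm*cm^2


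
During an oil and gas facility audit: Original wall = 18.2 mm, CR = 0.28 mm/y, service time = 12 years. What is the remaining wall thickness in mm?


Remaining wall = original − CR × time
t = 18.2 − 0.28*12 = 18.2 − 3.36 = 14.84 mm

14.84 mm


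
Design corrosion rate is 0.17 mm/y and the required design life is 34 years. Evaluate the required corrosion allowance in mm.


Corrosion allowance = CR × design life
CA = 0.17 * 34 = 5.78 mm

5.78 mm


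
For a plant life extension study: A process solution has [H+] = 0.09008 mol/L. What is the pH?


pH = −log10[H+]
pH = −log10(0.09008) = 1.05

1.05


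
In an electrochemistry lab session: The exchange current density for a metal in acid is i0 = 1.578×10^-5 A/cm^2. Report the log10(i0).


i0 = 1.578×10^-5 A/cm^2
log10(i0) = -4.802

-4.802


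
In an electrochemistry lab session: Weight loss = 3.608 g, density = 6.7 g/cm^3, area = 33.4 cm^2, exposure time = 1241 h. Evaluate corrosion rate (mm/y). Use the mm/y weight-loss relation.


Apply the mm/y weight-loss relation: CR = 87600 * W / (D * A * T)
Numerator: 87600 * 3.608 = 316060.8
Denominator: 6.7 * 33.4 * 1241 = 277710.98
CR = 316060.8 / 277710.98 = 1.138093 mm/y

1.138093 mm/y


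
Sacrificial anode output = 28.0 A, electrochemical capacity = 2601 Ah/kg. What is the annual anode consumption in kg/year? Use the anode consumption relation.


Annual consumption = current * hours per year / capacity
Rate = 28.0 * 8760 / 2601 = 94.3 kg/year

94.3 kg/year


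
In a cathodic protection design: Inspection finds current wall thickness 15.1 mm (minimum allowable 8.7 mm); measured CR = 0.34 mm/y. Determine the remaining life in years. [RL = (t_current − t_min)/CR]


Apply the remaining-life relation: RL = (t_current − t_min) / CR
RL = (15.1 − 8.7) / 0.34 = 6.4 / 0.34 = 18.8 years

18.8 years


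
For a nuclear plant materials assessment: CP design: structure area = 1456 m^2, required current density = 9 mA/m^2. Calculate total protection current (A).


I = area * current density, then convert mA → A (÷1000)
I = 1456 * 9 / 1000 = 13.1 A

13.1 A


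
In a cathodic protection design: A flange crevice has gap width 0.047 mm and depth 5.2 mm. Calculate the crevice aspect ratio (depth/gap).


Aspect ratio = depth / gap
Ratio = 5.2 / 0.047 = 110.6

110.6


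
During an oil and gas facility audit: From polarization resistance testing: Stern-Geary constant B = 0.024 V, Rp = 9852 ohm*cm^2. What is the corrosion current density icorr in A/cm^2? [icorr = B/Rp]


Apply the Stern-Geary relation: icorr = B / Rp
icorr = 0.024 / 9852 = 2.436×10^-6 A/cm^2

2.436×10^-6 A/cm^2


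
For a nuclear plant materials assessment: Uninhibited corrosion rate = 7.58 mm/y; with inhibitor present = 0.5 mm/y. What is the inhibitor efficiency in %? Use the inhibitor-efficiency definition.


Apply the inhibitor-efficiency definition: IE = (CR_blank − CR_inh)/CR_blank × 100
IE = (7.58 − 0.5) / 7.58 × 100
IE = 7.08 / 7.58 × 100 = 93.4 %

93.4 %


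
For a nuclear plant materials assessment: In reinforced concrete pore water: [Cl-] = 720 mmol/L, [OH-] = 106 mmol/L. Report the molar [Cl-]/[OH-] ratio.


Threshold parameter = [Cl-] / [OH-] (molar basis; both in mmol/L, so units cancel)
Ratio = 720 / 106 = 6.79

6.79


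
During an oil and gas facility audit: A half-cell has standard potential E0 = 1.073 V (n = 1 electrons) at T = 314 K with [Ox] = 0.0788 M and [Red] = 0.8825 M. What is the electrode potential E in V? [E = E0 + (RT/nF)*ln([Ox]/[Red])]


Apply the Nernst equation: E = E0 + (RT/nF)*ln([Ox]/[Red])
Step 1: RT/nF = 8.314*314/(1*96485) = 0.02705701 V
Step 2: [Ox]/[Red] = 0.0788/0.8825 = 0.089292
Step 3: ln(0.089292) = -2.415843
Step 4: correction = 0.02705701 * -2.415843 = -0.065 V
E = 1.073 + -0.065 = 1.008 V

1.008 V


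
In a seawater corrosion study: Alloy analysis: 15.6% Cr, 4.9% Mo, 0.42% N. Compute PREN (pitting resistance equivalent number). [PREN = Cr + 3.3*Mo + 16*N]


Apply the PREN formula: PREN = Cr + 3.3*Mo + 16*N
PREN = 15.6 + 3.3*4.9 + 16*0.42
PREN = 15.6 + 16.17 + 6.72 = 38.49

38.49


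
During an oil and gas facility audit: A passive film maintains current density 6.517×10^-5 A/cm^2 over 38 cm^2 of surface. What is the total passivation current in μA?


I = i_pass * A, then convert A → μA (×10^6)
I = 6.517×10^-5 * 38 * 10^6 = 2476.46 μA

2476.46 μA


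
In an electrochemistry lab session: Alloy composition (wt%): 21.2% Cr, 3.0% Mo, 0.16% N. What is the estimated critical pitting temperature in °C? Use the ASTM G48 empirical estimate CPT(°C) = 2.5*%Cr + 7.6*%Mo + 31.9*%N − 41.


Apply the ASTM G48 empirical CPT estimate: CPT(°C) = 2.5*%Cr + 7.6*%Mo + 31.9*%N − 41
2.5*21.2 = 53; 7.6*3.0 = 22.8; 31.9*0.16 = 5.104
CPT = 53 + 22.8 + 5.104 − 41 = 39.904 °C
Rounded to 0.1 °C: CPT ≈ 39.9 °C

39.9 °C


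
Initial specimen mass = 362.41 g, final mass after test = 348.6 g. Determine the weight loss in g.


Weight loss = initial − final
WL = 362.41 − 348.6 = 13.81 g

13.81 g


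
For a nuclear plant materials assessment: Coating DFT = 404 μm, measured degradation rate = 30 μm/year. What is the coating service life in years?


Service life = thickness / degradation rate
Life = 404 / 30 = 13.5 years

13.5 years


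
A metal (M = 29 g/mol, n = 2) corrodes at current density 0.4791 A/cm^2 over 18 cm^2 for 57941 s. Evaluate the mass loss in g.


Apply Faraday's law: m = i*A*t*M / (n*F)
Total charge passed Q = i*A*t = 0.4791*18*57941 = 499671.5958 C
m = Q*M/(n*F) = 499671.5958*29/(2*96485) = 75.0919 g

75.0919 g


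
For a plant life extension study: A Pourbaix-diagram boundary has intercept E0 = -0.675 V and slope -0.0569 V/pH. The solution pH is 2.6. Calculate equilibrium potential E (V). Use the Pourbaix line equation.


Apply the Pourbaix line equation: E = E0 + slope*pH
E = -0.675 + (-0.0569)*2.6 = -0.675 + (-0.14794) = -0.82294 V
Rounded to 4 decimal places: E = -0.8229 V

-0.8229 V


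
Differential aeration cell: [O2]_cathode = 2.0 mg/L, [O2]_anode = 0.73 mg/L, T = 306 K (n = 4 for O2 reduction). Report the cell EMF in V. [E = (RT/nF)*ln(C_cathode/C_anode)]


Apply the Nernst concentration-cell relation: E = (RT/nF)*ln(C_cathode/C_anode)
RT/nF = 8.314*306/(4*96485) = 0.00659192 V
ln(2.0/0.73) = 1.00786
E = 0.00659192 * 1.00786 = 0.00664 V

0.00664 V


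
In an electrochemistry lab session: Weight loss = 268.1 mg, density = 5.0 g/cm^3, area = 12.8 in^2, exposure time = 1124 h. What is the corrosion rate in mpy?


Apply the mpy weight-loss relation: CR = 534 * W / (D * A * T)
Numerator: 534 * 268.1 = 143165.4
Denominator: 5.0 * 12.8 * 1124 = 71936.0
CR = 143165.4 / 71936.0 = 1.9902 mpy

1.9902 mpy


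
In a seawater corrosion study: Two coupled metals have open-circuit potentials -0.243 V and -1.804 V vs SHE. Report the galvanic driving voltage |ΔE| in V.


Driving voltage is the absolute potential difference.
|ΔE| = |-0.243 − (-1.804)| = 1.561 V

1.561 V


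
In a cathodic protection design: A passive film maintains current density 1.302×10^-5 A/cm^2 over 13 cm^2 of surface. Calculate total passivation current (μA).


I = i_pass * A, then convert A → μA (×10^6)
I = 1.302×10^-5 * 13 * 10^6 = 169.26 μA

169.26 μA


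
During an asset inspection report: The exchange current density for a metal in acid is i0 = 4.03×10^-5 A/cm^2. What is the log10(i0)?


i0 = 4.03×10^-5 A/cm^2
log10(i0) = -4.395

-4.395


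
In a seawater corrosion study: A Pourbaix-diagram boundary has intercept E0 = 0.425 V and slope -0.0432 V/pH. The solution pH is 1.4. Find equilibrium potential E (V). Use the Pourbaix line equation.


Apply the Pourbaix line equation: E = E0 + slope*pH
E = 0.425 + (-0.0432)*1.4 = 0.425 + (-0.06048) = 0.36452 V
Rounded to 3 decimal places: E = 0.365 V

0.365 V


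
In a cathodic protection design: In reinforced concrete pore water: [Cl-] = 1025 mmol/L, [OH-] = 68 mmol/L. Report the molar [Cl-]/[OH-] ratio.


Threshold parameter = [Cl-] / [OH-] (molar basis; both in mmol/L, so units cancel)
Ratio = 1025 / 68 = 15.07

15.07


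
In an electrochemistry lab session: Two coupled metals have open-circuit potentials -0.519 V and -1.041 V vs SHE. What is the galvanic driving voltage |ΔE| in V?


Driving voltage is the absolute potential difference.
|ΔE| = |-0.519 − (-1.041)| = 0.522 V

0.522 V


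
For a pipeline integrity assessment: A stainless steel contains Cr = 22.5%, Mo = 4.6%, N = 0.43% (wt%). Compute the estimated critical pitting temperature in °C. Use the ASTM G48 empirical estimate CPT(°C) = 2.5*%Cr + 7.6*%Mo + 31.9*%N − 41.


Apply the ASTM G48 empirical CPT estimate: CPT(°C) = 2.5*%Cr + 7.6*%Mo + 31.9*%N − 41
2.5*22.5 = 56.25; 7.6*4.6 = 34.96; 31.9*0.43 = 13.717
CPT = 56.25 + 34.96 + 13.717 − 41 = 63.927 °C
Rounded to 0.1 °C: CPT ≈ 63.9 °C

63.9 °C


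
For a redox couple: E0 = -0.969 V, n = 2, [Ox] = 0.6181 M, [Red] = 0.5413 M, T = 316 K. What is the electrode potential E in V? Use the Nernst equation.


Apply the Nernst equation: E = E0 + (RT/nF)*ln([Ox]/[Red])
Step 1: RT/nF = 8.314*316/(2*96485) = 0.01361468 V
Step 2: [Ox]/[Red] = 0.6181/0.5413 = 1.141881
Step 3: ln(1.141881) = 0.132677
Step 4: correction = 0.01361468 * 0.132677 = 0.002 V
E = -0.969 + 0.002 = -0.967 V

-0.967 V


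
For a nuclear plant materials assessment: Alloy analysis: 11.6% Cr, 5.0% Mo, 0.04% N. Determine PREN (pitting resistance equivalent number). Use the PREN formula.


Apply the PREN formula: PREN = Cr + 3.3*Mo + 16*N
PREN = 11.6 + 3.3*5.0 + 16*0.04
PREN = 11.6 + 16.5 + 0.64 = 28.74

28.74


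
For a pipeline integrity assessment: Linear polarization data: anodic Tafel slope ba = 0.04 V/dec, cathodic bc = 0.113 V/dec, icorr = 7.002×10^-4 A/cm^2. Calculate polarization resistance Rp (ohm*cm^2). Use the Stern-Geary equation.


Apply the Stern-Geary equation: Rp = ba*bc / (2.303*icorr*(ba+bc))
ba*bc = 0.04*0.113 = 0.00452
ba+bc = 0.153; 2.303*icorr*(ba+bc) = 2.303*7.002×10^-4*0.153 = 2.4672177×10^-4
Rp = 0.00452 / 2.4672177×10^-4 = 18.3 ohm*cm^2

18.3 ohm*cm^2


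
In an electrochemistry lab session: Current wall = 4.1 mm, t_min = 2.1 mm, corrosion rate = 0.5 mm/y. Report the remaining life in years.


Apply the remaining-life relation: RL = (t_current − t_min) / CR
RL = (4.1 − 2.1) / 0.5 = 2.0 / 0.5 = 4.0 years

4.0 years


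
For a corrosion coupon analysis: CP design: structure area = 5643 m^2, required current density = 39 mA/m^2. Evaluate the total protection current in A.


I = area * current density, then convert mA → A (÷1000)
I = 5643 * 39 / 1000 = 220.08 A

220.08 A


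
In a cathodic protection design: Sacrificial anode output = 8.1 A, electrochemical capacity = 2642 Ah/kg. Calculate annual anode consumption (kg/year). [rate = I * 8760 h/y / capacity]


Annual consumption = current * hours per year / capacity
Rate = 8.1 * 8760 / 2642 = 26.9 kg/year

26.9 kg/year


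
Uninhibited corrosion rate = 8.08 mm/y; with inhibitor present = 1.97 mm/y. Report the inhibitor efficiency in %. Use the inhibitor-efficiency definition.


Apply the inhibitor-efficiency definition: IE = (CR_blank − CR_inh)/CR_blank × 100
IE = (8.08 − 1.97) / 8.08 × 100
IE = 6.11 / 8.08 × 100 = 75.6 %

75.6 %


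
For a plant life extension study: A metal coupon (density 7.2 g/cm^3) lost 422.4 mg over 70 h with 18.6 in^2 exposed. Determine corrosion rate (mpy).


Apply the mpy weight-loss relation: CR = 534 * W / (D * A * T)
Numerator: 534 * 422.4 = 225561.6
Denominator: 7.2 * 18.6 * 70 = 9374.4
CR = 225561.6 / 9374.4 = 24.061 mpy

24.061 mpy


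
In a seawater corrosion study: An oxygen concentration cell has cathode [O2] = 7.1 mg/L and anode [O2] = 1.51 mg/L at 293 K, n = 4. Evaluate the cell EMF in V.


Apply the Nernst concentration-cell relation: E = (RT/nF)*ln(C_cathode/C_anode)
RT/nF = 8.314*293/(4*96485) = 0.00631187 V
ln(7.1/1.51) = 1.54799
E = 0.00631187 * 1.54799 = 0.00977 V

0.00977 V


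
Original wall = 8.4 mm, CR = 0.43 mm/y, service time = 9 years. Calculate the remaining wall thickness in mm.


Remaining wall = original − CR × time
t = 8.4 − 0.43*9 = 8.4 − 3.87 = 4.53 mm

4.53 mm


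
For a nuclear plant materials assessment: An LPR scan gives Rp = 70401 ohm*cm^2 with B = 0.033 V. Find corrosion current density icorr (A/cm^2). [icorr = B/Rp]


Apply the Stern-Geary relation: icorr = B / Rp
icorr = 0.033 / 70401 = 4.687×10^-7 A/cm^2

4.687×10^-7 A/cm^2


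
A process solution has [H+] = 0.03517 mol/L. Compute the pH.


pH = −log10[H+]
pH = −log10(0.03517) = 1.45

1.45


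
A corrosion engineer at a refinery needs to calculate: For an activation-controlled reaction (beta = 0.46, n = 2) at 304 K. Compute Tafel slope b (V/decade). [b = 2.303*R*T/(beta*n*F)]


Apply the Tafel slope relation: b = 2.303*R*T/(beta*n*F)
Numerator: 2.303 * 8.314 * 304 = 5820.73
Denominator: 0.46 * 2 * 96485 = 88766.2
b = 5820.73 / 88766.2 = 0.066 V/decade

0.066 V/decade


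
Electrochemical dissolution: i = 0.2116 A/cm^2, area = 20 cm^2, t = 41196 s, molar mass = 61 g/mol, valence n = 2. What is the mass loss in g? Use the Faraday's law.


Apply Faraday's law: m = i*A*t*M / (n*F)
Total charge passed Q = i*A*t = 0.2116*20*41196 = 174341.472 C
m = Q*M/(n*F) = 174341.472*61/(2*96485) = 55.1113 g

55.1113 g


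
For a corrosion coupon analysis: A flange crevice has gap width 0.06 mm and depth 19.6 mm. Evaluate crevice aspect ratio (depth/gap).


Aspect ratio = depth / gap
Ratio = 19.6 / 0.06 = 326.7

326.7


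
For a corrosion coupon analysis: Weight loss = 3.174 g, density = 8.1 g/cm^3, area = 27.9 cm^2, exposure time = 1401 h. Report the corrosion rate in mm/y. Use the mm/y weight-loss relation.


Apply the mm/y weight-loss relation: CR = 87600 * W / (D * A * T)
Numerator: 87600 * 3.174 = 278042.4
Denominator: 8.1 * 27.9 * 1401 = 316611.99
CR = 278042.4 / 316611.99 = 0.87818 mm/y

0.87818 mm/y


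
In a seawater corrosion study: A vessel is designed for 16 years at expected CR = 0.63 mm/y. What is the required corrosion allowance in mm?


Corrosion allowance = CR × design life
CA = 0.63 * 16 = 10.08 mm

10.08 mm


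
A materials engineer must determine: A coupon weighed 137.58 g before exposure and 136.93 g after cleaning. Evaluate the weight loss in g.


Weight loss = initial − final
WL = 137.58 − 136.93 = 0.65 g

0.65 g


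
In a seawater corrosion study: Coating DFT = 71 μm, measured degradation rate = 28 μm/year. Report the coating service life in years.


Service life = thickness / degradation rate
Life = 71 / 28 = 2.5 years

2.5 years


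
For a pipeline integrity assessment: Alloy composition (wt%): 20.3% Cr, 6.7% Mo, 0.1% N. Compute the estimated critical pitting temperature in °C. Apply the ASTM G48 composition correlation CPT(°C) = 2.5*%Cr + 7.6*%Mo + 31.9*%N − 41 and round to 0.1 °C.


Apply the ASTM G48 empirical CPT estimate: CPT(°C) = 2.5*%Cr + 7.6*%Mo + 31.9*%N − 41
2.5*20.3 = 50.75; 7.6*6.7 = 50.92; 31.9*0.1 = 3.19
CPT = 50.75 + 50.92 + 3.19 − 41 = 63.86 °C
Rounded to 0.1 °C: CPT ≈ 63.9 °C

63.9 °C


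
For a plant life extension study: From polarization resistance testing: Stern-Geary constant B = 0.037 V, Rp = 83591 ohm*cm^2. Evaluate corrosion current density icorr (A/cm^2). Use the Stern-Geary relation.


Apply the Stern-Geary relation: icorr = B / Rp
icorr = 0.037 / 83591 = 4.426×10^-7 A/cm^2

4.426×10^-7 A/cm^2


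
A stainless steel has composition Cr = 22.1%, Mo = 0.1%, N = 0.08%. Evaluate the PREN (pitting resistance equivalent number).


Apply the PREN formula: PREN = Cr + 3.3*Mo + 16*N
PREN = 22.1 + 3.3*0.1 + 16*0.08
PREN = 22.1 + 0.33 + 1.28 = 23.71

23.71


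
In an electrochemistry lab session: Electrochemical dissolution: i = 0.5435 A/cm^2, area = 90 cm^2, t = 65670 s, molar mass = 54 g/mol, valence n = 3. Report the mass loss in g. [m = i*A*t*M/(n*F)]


Apply Faraday's law: m = i*A*t*M / (n*F)
Total charge passed Q = i*A*t = 0.5435*90*65670 = 3212248.05 C
m = Q*M/(n*F) = 3212248.05*54/(3*96485) = 599.269 g

599.269 g


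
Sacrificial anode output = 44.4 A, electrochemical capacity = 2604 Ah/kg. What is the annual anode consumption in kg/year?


Annual consumption = current * hours per year / capacity
Rate = 44.4 * 8760 / 2604 = 149.4 kg/year

149.4 kg/year


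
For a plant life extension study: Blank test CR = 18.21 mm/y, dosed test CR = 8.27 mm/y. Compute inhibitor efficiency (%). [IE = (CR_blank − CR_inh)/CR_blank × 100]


Apply the inhibitor-efficiency definition: IE = (CR_blank − CR_inh)/CR_blank × 100
IE = (18.21 − 8.27) / 18.21 × 100
IE = 9.94 / 18.21 × 100 = 54.6 %

54.6 %


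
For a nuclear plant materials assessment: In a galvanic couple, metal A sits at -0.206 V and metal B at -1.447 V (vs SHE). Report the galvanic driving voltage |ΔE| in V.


Driving voltage is the absolute potential difference.
|ΔE| = |-0.206 − (-1.447)| = 1.241 V

1.241 V


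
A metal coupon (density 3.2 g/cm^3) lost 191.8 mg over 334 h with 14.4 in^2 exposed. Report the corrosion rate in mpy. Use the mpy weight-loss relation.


Apply the mpy weight-loss relation: CR = 534 * W / (D * A * T)
Numerator: 534 * 191.8 = 102421.2
Denominator: 3.2 * 14.4 * 334 = 15390.72
CR = 102421.2 / 15390.72 = 6.65474 mpy

6.65474 mpy


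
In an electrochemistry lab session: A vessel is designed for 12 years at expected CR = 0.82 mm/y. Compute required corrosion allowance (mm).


Corrosion allowance = CR × design life
CA = 0.82 * 12 = 9.84 mm

9.84 mm


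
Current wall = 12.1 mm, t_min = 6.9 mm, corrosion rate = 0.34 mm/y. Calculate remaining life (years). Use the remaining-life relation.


Apply the remaining-life relation: RL = (t_current − t_min) / CR
RL = (12.1 − 6.9) / 0.34 = 5.2 / 0.34 = 15.3 years

15.3 years


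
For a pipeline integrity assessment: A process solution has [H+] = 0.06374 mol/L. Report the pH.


pH = −log10[H+]
pH = −log10(0.06374) = 1.2

1.2


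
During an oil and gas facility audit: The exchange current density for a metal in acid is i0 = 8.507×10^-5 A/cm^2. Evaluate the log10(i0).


i0 = 8.507×10^-5 A/cm^2
log10(i0) = -4.07

-4.07


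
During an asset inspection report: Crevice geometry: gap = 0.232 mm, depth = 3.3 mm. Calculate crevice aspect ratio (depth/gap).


Aspect ratio = depth / gap
Ratio = 3.3 / 0.232 = 14.2

14.2


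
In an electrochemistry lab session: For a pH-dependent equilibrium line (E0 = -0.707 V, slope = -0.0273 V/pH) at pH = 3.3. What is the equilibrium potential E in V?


Apply the Pourbaix line equation: E = E0 + slope*pH
E = -0.707 + (-0.0273)*3.3 = -0.707 + (-0.09009) = -0.79709 V
Rounded to 3 decimal places: E = -0.797 V

-0.797 V


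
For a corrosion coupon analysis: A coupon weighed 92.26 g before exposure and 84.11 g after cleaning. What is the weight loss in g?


Weight loss = initial − final
WL = 92.26 − 84.11 = 8.15 g

8.15 g


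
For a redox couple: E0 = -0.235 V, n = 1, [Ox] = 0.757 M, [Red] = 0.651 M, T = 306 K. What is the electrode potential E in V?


Apply the Nernst equation: E = E0 + (RT/nF)*ln([Ox]/[Red])
Step 1: RT/nF = 8.314*306/(1*96485) = 0.02636766 V
Step 2: [Ox]/[Red] = 0.757/0.651 = 1.162826
Step 3: ln(1.162826) = 0.150853
Step 4: correction = 0.02636766 * 0.150853 = 0.004 V
E = -0.235 + 0.004 = -0.231 V

-0.231 V


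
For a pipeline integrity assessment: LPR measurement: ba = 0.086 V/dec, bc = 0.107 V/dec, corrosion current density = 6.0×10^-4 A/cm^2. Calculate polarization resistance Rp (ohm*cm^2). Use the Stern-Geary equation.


Apply the Stern-Geary equation: Rp = ba*bc / (2.303*icorr*(ba+bc))
ba*bc = 0.086*0.107 = 0.009202
ba+bc = 0.193; 2.303*icorr*(ba+bc) = 2.303*6.0×10^-4*0.193 = 2.666874×10^-4
Rp = 0.009202 / 2.666874×10^-4 = 34.5 ohm*cm^2

34.5 ohm*cm^2


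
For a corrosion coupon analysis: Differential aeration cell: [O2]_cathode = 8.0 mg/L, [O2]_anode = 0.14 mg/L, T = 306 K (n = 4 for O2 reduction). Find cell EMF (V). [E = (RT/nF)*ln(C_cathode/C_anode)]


Apply the Nernst concentration-cell relation: E = (RT/nF)*ln(C_cathode/C_anode)
RT/nF = 8.314*306/(4*96485) = 0.00659192 V
ln(8.0/0.14) = 4.04555
E = 0.00659192 * 4.04555 = 0.02667 V

0.02667 V


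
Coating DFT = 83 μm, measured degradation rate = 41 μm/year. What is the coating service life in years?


Service life = thickness / degradation rate
Life = 83 / 41 = 2.0 years

2.0 years


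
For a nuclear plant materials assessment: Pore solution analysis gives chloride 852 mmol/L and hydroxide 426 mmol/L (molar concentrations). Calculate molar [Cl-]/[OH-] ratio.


Threshold parameter = [Cl-] / [OH-] (molar basis; both in mmol/L, so units cancel)
Ratio = 852 / 426 = 2.0

2.0


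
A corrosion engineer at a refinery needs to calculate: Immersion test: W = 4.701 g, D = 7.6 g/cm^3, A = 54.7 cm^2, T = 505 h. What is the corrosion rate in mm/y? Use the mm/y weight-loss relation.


Apply the mm/y weight-loss relation: CR = 87600 * W / (D * A * T)
Numerator: 87600 * 4.701 = 411807.6
Denominator: 7.6 * 54.7 * 505 = 209938.6
CR = 411807.6 / 209938.6 = 1.96156 mm/y

1.96156 mm/y


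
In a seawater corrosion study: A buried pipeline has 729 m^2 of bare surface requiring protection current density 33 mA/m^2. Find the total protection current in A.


I = area * current density, then convert mA → A (÷1000)
I = 729 * 33 / 1000 = 24.06 A

24.06 A


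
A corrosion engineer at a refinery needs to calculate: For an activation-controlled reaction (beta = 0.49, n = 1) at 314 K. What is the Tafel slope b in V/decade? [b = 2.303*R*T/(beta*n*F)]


Apply the Tafel slope relation: b = 2.303*R*T/(beta*n*F)
Numerator: 2.303 * 8.314 * 314 = 6012.2
Denominator: 0.49 * 1 * 96485 = 47277.65
b = 6012.2 / 47277.65 = 0.127 V/decade

0.127 V/decade


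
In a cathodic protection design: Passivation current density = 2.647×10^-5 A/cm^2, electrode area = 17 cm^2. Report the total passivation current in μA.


I = i_pass * A, then convert A → μA (×10^6)
I = 2.647×10^-5 * 17 * 10^6 = 449.99 μA

449.99 μA


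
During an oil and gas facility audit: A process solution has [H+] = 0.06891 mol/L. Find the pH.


pH = −log10[H+]
pH = −log10(0.06891) = 1.16

1.16


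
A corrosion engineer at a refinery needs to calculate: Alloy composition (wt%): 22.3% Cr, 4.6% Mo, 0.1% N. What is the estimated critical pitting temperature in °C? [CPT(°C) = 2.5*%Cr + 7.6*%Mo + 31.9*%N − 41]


Apply the ASTM G48 empirical CPT estimate: CPT(°C) = 2.5*%Cr + 7.6*%Mo + 31.9*%N − 41
2.5*22.3 = 55.75; 7.6*4.6 = 34.96; 31.9*0.1 = 3.19
CPT = 55.75 + 34.96 + 3.19 − 41 = 52.9 °C
Rounded to 0.1 °C: CPT ≈ 52.9 °C

52.9 °C


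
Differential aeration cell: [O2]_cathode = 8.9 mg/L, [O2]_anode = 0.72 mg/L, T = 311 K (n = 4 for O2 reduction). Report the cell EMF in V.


Apply the Nernst concentration-cell relation: E = (RT/nF)*ln(C_cathode/C_anode)
RT/nF = 8.314*311/(4*96485) = 0.00669963 V
ln(8.9/0.72) = 2.51456
E = 0.00669963 * 2.51456 = 0.01685 V

0.01685 V


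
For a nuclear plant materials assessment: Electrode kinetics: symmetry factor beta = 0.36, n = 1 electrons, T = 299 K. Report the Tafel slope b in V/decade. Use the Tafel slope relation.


Apply the Tafel slope relation: b = 2.303*R*T/(beta*n*F)
Numerator: 2.303 * 8.314 * 299 = 5725.0
Denominator: 0.36 * 1 * 96485 = 34734.6
b = 5725.0 / 34734.6 = 0.1648 V/decade

0.1648 V/decade


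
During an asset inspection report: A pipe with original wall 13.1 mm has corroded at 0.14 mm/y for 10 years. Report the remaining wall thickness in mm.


Remaining wall = original − CR × time
t = 13.1 − 0.14*10 = 13.1 − 1.4 = 11.7 mm

11.7 mm


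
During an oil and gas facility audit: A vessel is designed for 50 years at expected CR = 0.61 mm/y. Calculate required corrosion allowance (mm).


Corrosion allowance = CR × design life
CA = 0.61 * 50 = 30.5 mm

30.5 mm


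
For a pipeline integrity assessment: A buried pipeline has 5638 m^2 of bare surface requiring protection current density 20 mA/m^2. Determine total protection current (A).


I = area * current density, then convert mA → A (÷1000)
I = 5638 * 20 / 1000 = 112.76 A

112.76 A


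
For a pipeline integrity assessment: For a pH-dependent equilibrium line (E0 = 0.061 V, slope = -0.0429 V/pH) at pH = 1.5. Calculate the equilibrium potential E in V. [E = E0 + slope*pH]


Apply the Pourbaix line equation: E = E0 + slope*pH
E = 0.061 + (-0.0429)*1.5 = 0.061 + (-0.06435) = -0.00335 V
Rounded to 4 decimal places: E = -0.0034 V

-0.0034 V


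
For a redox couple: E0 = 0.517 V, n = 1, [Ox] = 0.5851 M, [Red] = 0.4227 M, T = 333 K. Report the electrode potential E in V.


Apply the Nernst equation: E = E0 + (RT/nF)*ln([Ox]/[Red])
Step 1: RT/nF = 8.314*333/(1*96485) = 0.02869422 V
Step 2: [Ox]/[Red] = 0.5851/0.4227 = 1.384197
Step 3: ln(1.384197) = 0.32512
Step 4: correction = 0.02869422 * 0.32512 = 0.009 V
E = 0.517 + 0.009 = 0.526 V

0.526 V


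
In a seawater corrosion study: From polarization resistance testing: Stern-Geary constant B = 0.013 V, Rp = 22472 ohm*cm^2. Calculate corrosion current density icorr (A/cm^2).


Apply the Stern-Geary relation: icorr = B / Rp
icorr = 0.013 / 22472 = 5.785×10^-7 A/cm^2

5.785×10^-7 A/cm^2


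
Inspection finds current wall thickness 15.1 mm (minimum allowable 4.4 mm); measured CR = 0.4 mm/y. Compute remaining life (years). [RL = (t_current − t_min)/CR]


Apply the remaining-life relation: RL = (t_current − t_min) / CR
RL = (15.1 − 4.4) / 0.4 = 10.7 / 0.4 = 26.8 years

26.8 years


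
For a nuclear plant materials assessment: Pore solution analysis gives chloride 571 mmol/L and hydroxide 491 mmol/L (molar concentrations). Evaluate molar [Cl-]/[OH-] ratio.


Threshold parameter = [Cl-] / [OH-] (molar basis; both in mmol/L, so units cancel)
Ratio = 571 / 491 = 1.16

1.16


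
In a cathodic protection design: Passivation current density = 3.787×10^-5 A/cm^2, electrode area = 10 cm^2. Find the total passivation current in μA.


I = i_pass * A, then convert A → μA (×10^6)
I = 3.787×10^-5 * 10 * 10^6 = 378.7 μA

378.7 μA


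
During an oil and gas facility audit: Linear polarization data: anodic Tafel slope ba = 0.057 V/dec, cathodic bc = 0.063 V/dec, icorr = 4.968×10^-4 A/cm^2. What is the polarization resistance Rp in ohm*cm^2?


Apply the Stern-Geary equation: Rp = ba*bc / (2.303*icorr*(ba+bc))
ba*bc = 0.057*0.063 = 0.003591
ba+bc = 0.12; 2.303*icorr*(ba+bc) = 2.303*4.968×10^-4*0.12 = 1.3729565×10^-4
Rp = 0.003591 / 1.3729565×10^-4 = 26.16 ohm*cm^2

26.16 ohm*cm^2


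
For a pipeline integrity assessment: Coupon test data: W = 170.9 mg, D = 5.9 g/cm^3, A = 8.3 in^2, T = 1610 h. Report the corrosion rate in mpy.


Apply the mpy weight-loss relation: CR = 534 * W / (D * A * T)
Numerator: 534 * 170.9 = 91260.6
Denominator: 5.9 * 8.3 * 1610 = 78841.7
CR = 91260.6 / 78841.7 = 1.1575 mpy

1.1575 mpy


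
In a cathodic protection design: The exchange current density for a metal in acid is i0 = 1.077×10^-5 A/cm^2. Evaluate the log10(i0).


i0 = 1.077×10^-5 A/cm^2
log10(i0) = -4.968

-4.968


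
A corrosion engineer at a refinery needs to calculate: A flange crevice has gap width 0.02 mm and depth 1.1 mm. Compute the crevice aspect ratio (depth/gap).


Aspect ratio = depth / gap
Ratio = 1.1 / 0.02 = 55.0

55.0


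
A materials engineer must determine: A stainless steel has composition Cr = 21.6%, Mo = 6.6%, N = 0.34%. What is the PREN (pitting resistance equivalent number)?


Apply the PREN formula: PREN = Cr + 3.3*Mo + 16*N
PREN = 21.6 + 3.3*6.6 + 16*0.34
PREN = 21.6 + 21.78 + 5.44 = 48.82

48.82


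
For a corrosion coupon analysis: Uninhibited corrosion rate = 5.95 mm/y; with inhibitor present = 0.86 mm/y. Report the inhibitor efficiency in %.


Apply the inhibitor-efficiency definition: IE = (CR_blank − CR_inh)/CR_blank × 100
IE = (5.95 − 0.86) / 5.95 × 100
IE = 5.09 / 5.95 × 100 = 85.5 %

85.5 %


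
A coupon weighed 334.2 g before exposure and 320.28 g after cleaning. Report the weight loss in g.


Weight loss = initial − final
WL = 334.2 − 320.28 = 13.92 g

13.92 g


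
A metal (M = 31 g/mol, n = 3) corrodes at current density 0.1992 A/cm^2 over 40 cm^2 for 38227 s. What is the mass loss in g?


Apply Faraday's law: m = i*A*t*M / (n*F)
Total charge passed Q = i*A*t = 0.1992*40*38227 = 304592.736 C
m = Q*M/(n*F) = 304592.736*31/(3*96485) = 32.6212 g

32.6212 g


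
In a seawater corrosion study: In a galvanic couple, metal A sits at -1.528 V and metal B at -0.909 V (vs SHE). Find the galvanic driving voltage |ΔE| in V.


Driving voltage is the absolute potential difference.
|ΔE| = |-1.528 − (-0.909)| = 0.619 V

0.619 V


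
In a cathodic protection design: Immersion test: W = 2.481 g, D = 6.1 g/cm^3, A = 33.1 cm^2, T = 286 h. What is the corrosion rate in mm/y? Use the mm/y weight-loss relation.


Apply the mm/y weight-loss relation: CR = 87600 * W / (D * A * T)
Numerator: 87600 * 2.481 = 217335.6
Denominator: 6.1 * 33.1 * 286 = 57746.26
CR = 217335.6 / 57746.26 = 3.7636 mm/y

3.7636 mm/y


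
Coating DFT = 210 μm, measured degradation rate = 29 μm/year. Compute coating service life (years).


Service life = thickness / degradation rate
Life = 210 / 29 = 7.2 years

7.2 years


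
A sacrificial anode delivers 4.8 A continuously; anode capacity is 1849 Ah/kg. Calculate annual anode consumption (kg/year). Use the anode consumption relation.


Annual consumption = current * hours per year / capacity
Rate = 4.8 * 8760 / 1849 = 22.7 kg/year

22.7 kg/year


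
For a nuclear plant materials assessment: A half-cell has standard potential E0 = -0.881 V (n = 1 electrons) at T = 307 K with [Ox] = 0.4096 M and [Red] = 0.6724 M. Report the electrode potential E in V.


Apply the Nernst equation: E = E0 + (RT/nF)*ln([Ox]/[Red])
Step 1: RT/nF = 8.314*307/(1*96485) = 0.02645383 V
Step 2: [Ox]/[Red] = 0.4096/0.6724 = 0.609161
Step 3: ln(0.609161) = -0.495673
Step 4: correction = 0.02645383 * -0.495673 = -0.0131 V
E = -0.881 + -0.0131 = -0.8941 V

-0.8941 V


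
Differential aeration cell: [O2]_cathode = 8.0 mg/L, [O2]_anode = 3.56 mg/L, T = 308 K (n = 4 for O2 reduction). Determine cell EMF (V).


Apply the Nernst concentration-cell relation: E = (RT/nF)*ln(C_cathode/C_anode)
RT/nF = 8.314*308/(4*96485) = 0.006635 V
ln(8.0/3.56) = 0.80968
E = 0.006635 * 0.80968 = 0.00537 V

0.00537 V


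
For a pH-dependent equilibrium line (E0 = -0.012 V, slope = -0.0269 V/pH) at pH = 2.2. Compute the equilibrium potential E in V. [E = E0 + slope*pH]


Apply the Pourbaix line equation: E = E0 + slope*pH
E = -0.012 + (-0.0269)*2.2 = -0.012 + (-0.05918) = -0.07118 V
Rounded to 4 decimal places: E = -0.0712 V

-0.0712 V


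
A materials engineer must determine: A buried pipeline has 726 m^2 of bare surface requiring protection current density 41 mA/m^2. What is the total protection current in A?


I = area * current density, then convert mA → A (÷1000)
I = 726 * 41 / 1000 = 29.77 A

29.77 A


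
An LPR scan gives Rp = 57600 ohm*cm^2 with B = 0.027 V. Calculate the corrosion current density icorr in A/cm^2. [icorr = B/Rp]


Apply the Stern-Geary relation: icorr = B / Rp
icorr = 0.027 / 57600 = 4.688×10^-7 A/cm^2

4.688×10^-7 A/cm^2


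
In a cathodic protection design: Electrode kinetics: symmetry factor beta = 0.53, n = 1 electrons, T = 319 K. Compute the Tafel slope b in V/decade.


Apply the Tafel slope relation: b = 2.303*R*T/(beta*n*F)
Numerator: 2.303 * 8.314 * 319 = 6107.94
Denominator: 0.53 * 1 * 96485 = 51137.05
b = 6107.94 / 51137.05 = 0.1194 V/decade

0.1194 V/decade


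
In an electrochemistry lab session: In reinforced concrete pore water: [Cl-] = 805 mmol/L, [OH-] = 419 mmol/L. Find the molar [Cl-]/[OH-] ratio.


Threshold parameter = [Cl-] / [OH-] (molar basis; both in mmol/L, so units cancel)
Ratio = 805 / 419 = 1.92

1.92


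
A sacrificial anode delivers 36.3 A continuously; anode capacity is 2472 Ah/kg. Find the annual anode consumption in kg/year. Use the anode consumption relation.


Annual consumption = current * hours per year / capacity
Rate = 36.3 * 8760 / 2472 = 128.6 kg/year

128.6 kg/year


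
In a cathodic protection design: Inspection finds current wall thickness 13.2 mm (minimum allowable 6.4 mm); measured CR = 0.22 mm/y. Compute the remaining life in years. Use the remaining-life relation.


Apply the remaining-life relation: RL = (t_current − t_min) / CR
RL = (13.2 − 6.4) / 0.22 = 6.8 / 0.22 = 30.9 years

30.9 years


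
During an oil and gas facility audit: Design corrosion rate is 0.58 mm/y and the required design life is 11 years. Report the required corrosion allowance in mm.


Corrosion allowance = CR × design life
CA = 0.58 * 11 = 6.38 mm

6.38 mm


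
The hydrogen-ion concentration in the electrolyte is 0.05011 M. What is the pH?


pH = −log10[H+]
pH = −log10(0.05011) = 1.3

1.3
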